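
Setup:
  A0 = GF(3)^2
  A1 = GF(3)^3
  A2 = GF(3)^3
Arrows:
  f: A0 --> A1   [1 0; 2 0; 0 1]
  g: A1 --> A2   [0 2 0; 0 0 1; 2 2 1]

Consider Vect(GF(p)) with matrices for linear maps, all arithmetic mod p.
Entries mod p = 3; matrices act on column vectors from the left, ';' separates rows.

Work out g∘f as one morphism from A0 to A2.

  e0=⟨1,0⟩ f-->⟨1,2,0⟩ g-->⟨1,0,0⟩
  e1=⟨0,1⟩ f-->⟨0,0,1⟩ g-->⟨0,1,1⟩
result: [1 0; 0 1; 0 1]

Answer: [1 0; 0 1; 0 1]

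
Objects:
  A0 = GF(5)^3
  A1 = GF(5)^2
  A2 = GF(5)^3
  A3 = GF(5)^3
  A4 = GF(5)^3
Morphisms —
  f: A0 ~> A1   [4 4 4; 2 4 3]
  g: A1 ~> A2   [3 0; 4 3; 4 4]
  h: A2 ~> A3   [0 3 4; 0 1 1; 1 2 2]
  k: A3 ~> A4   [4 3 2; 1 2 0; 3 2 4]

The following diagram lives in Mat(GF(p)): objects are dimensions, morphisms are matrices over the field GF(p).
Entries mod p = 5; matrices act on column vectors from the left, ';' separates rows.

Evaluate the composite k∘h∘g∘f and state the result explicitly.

Answer: [4 2 3; 4 2 3; 4 4 4]

Work:
  e0=(1,0,0) f~>(4,2) g~>(2,2,4) h~>(2,1,4) k~>(4,4,4)
  e1=(0,1,0) f~>(4,4) g~>(2,3,2) h~>(2,0,2) k~>(2,2,4)
  e2=(0,0,1) f~>(4,3) g~>(2,0,3) h~>(2,3,3) k~>(3,3,4)
composite: [4 2 3; 4 2 3; 4 4 4]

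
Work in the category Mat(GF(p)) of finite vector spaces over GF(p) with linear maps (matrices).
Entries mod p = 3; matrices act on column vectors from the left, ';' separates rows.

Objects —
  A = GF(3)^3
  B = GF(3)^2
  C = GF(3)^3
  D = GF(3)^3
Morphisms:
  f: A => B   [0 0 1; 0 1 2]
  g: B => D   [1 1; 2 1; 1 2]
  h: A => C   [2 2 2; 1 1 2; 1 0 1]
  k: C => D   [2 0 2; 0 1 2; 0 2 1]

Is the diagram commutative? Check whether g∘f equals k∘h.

Answer: COMMUTES

Work:
1) trace f;g:
  e0=⟨1,0,0⟩ f=>⟨0,0⟩ g=>⟨0,0,0⟩
  e1=⟨0,1,0⟩ f=>⟨0,1⟩ g=>⟨1,1,2⟩
  e2=⟨0,0,1⟩ f=>⟨1,2⟩ g=>⟨0,1,2⟩
  ⟦path⟧₁ = [0 1 0; 0 1 1; 0 2 2]
2) trace h;k:
  e0=⟨1,0,0⟩ h=>⟨2,1,1⟩ k=>⟨0,0,0⟩
  e1=⟨0,1,0⟩ h=>⟨2,1,0⟩ k=>⟨1,1,2⟩
  e2=⟨0,0,1⟩ h=>⟨2,2,1⟩ k=>⟨0,1,2⟩
  ⟦path⟧₂ = [0 1 0; 0 1 1; 0 2 2]
Equal? equal; square commutes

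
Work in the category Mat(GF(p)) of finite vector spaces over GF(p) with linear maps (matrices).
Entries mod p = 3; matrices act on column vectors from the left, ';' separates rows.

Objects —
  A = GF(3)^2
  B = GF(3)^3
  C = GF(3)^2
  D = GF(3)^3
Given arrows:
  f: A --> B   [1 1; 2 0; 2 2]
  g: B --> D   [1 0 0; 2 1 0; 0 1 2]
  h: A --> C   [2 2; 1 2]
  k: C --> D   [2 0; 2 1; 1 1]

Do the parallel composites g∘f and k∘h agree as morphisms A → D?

1) trace f;g:
  e0=(1,0) f-->(1,2,2) g-->(1,1,0)
  e1=(0,1) f-->(1,0,2) g-->(1,2,1)
  result₁ = [1 1; 1 2; 0 1]
2) trace h;k:
  e0=(1,0) h-->(2,1) k-->(1,2,0)
  e1=(0,1) h-->(2,2) k-->(1,0,1)
  result₂ = [1 1; 2 0; 0 1]
Equal? distinct morphisms ✗

Answer: DOES NOT COMMUTE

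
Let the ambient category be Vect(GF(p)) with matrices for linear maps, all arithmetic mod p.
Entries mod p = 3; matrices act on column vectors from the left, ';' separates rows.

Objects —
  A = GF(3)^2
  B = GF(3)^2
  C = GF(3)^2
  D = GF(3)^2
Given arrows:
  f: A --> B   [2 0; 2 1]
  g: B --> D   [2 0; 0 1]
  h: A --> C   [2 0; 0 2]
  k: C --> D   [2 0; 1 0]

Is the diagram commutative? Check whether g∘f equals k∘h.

Path 1 = f;g:
  e0=(1,0) f-->(2,2) g-->(1,2)
  e1=(0,1) f-->(0,1) g-->(0,1)
  composite₁ = [1 0; 2 1]
Path 2 = h;k:
  e0=(1,0) h-->(2,0) k-->(1,2)
  e1=(0,1) h-->(0,2) k-->(0,0)
  composite₂ = [1 0; 2 0]
Equal? distinct morphisms ✗

Answer: DOES NOT COMMUTE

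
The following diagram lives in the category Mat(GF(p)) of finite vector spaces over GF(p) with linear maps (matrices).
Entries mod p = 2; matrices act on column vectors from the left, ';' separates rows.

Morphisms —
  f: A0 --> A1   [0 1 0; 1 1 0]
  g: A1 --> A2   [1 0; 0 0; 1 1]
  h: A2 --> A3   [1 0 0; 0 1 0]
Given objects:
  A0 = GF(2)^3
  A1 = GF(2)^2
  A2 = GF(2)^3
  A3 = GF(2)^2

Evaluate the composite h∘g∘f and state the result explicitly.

Answer: [0 1 0; 0 0 0]

Trace:
  e0=⟨1,0,0⟩ f-->⟨0,1⟩ g-->⟨0,0,1⟩ h-->⟨0,0⟩
  e1=⟨0,1,0⟩ f-->⟨1,1⟩ g-->⟨1,0,0⟩ h-->⟨1,0⟩
  e2=⟨0,0,1⟩ f-->⟨0,0⟩ g-->⟨0,0,0⟩ h-->⟨0,0⟩
⟦path⟧: [0 1 0; 0 0 0]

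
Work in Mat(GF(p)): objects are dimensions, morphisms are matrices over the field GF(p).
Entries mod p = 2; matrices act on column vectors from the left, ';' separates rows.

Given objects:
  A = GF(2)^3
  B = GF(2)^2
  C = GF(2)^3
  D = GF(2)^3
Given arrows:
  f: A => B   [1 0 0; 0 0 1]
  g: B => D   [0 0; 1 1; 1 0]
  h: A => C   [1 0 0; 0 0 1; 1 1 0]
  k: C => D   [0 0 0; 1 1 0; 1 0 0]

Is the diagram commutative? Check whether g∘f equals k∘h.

Answer: COMMUTES

Work:
Along f;g (path 1):
  e0=[1,0,0] f=>[1,0] g=>[0,1,1]
  e1=[0,1,0] f=>[0,0] g=>[0,0,0]
  e2=[0,0,1] f=>[0,1] g=>[0,1,0]
  ⟦path⟧₁ = [0 0 0; 1 0 1; 1 0 0]
Along h;k (path 2):
  e0=[1,0,0] h=>[1,0,1] k=>[0,1,1]
  e1=[0,1,0] h=>[0,0,1] k=>[0,0,0]
  e2=[0,0,1] h=>[0,1,0] k=>[0,1,0]
  ⟦path⟧₂ = [0 0 0; 1 0 1; 1 0 0]
Equal? same morphism ✓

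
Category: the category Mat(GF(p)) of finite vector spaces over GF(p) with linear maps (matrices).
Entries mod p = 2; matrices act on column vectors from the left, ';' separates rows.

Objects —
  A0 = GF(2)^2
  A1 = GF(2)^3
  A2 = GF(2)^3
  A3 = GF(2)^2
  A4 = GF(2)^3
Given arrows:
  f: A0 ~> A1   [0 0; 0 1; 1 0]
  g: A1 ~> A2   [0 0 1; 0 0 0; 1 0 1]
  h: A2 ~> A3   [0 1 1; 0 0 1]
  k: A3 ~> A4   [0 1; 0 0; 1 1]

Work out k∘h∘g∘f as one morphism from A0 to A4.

  e0=⟨1,0⟩ f~>⟨0,0,1⟩ g~>⟨1,0,1⟩ h~>⟨1,1⟩ k~>⟨1,0,0⟩
  e1=⟨0,1⟩ f~>⟨0,1,0⟩ g~>⟨0,0,0⟩ h~>⟨0,0⟩ k~>⟨0,0,0⟩
result: [1 0; 0 0; 0 0]

Answer: [1 0; 0 0; 0 0]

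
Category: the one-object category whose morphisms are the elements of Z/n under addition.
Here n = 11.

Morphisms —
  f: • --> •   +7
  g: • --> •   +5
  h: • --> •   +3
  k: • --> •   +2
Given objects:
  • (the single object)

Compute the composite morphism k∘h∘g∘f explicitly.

  0 +7≡7 +5≡1 +3≡4 +2≡6  (mod 11)
composite: +6

Answer: +6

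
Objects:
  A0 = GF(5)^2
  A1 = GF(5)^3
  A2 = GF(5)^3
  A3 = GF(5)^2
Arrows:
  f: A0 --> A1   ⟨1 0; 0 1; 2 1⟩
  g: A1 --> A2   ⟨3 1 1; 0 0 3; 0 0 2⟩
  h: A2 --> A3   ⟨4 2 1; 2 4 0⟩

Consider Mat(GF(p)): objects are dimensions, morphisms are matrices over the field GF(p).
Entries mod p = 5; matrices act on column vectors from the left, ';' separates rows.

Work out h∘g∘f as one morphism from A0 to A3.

  e0=(1,0) f-->(1,0,2) g-->(0,1,4) h-->(1,4)
  e1=(0,1) f-->(0,1,1) g-->(2,3,2) h-->(1,1)
result: ⟨1 1; 4 1⟩

Answer: ⟨1 1; 4 1⟩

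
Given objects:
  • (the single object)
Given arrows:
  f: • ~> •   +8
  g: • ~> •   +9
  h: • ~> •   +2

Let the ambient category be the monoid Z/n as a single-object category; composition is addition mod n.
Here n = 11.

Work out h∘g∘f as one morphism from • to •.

  0 +8≡8 +9≡6 +2≡8  (mod 11)
composite: +8

Answer: +8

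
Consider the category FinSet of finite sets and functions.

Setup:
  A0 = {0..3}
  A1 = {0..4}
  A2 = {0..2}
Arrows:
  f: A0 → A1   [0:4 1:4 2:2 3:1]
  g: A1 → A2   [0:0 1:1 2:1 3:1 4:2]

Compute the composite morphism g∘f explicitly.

  0 f→4 g→2
  1 f→4 g→2
  2 f→2 g→1
  3 f→1 g→1
composite: [0:2 1:2 2:1 3:1]

Answer: [0:2 1:2 2:1 3:1]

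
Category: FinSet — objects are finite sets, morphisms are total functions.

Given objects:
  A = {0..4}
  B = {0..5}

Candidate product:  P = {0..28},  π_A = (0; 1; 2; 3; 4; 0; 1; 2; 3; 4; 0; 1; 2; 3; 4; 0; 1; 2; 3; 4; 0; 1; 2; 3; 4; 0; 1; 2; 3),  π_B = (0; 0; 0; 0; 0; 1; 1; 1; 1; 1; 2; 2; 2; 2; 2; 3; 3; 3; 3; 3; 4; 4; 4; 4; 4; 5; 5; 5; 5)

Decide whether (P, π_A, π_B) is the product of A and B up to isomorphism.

|A|·|B| = 5·6 = 30;  |P| = 29
  → cardinalities differ; no bijection possible.

Answer: NOT A VALID PRODUCT — |P|=29 ≠ |A|·|B|=30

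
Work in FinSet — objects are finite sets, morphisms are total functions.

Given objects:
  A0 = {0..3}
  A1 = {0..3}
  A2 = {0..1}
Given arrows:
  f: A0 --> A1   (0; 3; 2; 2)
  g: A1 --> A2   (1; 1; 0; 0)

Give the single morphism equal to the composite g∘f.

  0 f-->0 g-->1
  1 f-->3 g-->0
  2 f-->2 g-->0
  3 f-->2 g-->0
result: (1; 0; 0; 0)

Answer: (1; 0; 0; 0)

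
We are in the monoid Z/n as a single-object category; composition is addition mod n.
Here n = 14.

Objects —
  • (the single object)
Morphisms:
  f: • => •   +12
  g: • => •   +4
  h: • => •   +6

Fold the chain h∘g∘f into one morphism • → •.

  0 +12≡12 +4≡2 +6≡8  (mod 14)
result: +8

Answer: +8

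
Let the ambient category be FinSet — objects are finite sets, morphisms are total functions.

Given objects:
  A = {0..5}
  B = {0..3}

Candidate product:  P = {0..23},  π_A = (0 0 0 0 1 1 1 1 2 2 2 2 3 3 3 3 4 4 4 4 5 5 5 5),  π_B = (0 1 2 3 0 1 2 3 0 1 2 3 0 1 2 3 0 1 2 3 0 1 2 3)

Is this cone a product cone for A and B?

|A|·|B| = 6·4 = 24;  |P| = 24
Check the pairing map k ↦ (π_A(k), π_B(k)):
  0 ↦ (0,0)
  1 ↦ (0,1)
  2 ↦ (0,2)
  3 ↦ (0,3)
  4 ↦ (1,0)
  5 ↦ (1,1)
  6 ↦ (1,2)
  7 ↦ (1,3)
  8 ↦ (2,0)
  9 ↦ (2,1)
  10 ↦ (2,2)
  11 ↦ (2,3)
  12 ↦ (3,0)
  13 ↦ (3,1)
  14 ↦ (3,2)
  15 ↦ (3,3)
  16 ↦ (4,0)
  17 ↦ (4,1)
  18 ↦ (4,2)
  19 ↦ (4,3)
  20 ↦ (5,0)
  21 ↦ (5,1)
  22 ↦ (5,2)
  23 ↦ (5,3)
distinct pairs in image: 24 / 24 needed
  → bijection onto A×B; projections well-typed.

Answer: VALID PRODUCT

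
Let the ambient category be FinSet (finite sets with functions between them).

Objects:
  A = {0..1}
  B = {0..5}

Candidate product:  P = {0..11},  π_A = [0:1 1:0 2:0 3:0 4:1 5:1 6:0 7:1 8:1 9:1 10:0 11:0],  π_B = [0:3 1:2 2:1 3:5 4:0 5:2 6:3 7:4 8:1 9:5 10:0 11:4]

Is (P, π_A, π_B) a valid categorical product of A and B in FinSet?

Answer: VALID PRODUCT

Derivation:
|A|·|B| = 2·6 = 12;  |P| = 12
Check the pairing map k ↦ (π_A(k), π_B(k)):
  0 : (1,3)
  1 : (0,2)
  2 : (0,1)
  3 : (0,5)
  4 : (1,0)
  5 : (1,2)
  6 : (0,3)
  7 : (1,4)
  8 : (1,1)
  9 : (1,5)
  10 : (0,0)
  11 : (0,4)
distinct pairs in image: 12 / 12 needed
  → bijection onto A×B; projections well-typed.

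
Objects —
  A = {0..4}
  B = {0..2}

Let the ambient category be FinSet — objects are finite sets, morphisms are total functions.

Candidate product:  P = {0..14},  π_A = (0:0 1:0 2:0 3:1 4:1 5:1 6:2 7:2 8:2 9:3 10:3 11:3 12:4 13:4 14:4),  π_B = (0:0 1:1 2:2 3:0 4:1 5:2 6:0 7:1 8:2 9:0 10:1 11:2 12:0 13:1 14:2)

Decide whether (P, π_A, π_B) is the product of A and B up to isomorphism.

Answer: VALID PRODUCT

Work:
|A|·|B| = 5·3 = 15;  |P| = 15
Check the pairing map k ↦ (π_A(k), π_B(k)):
  0 : (0,0)
  1 : (0,1)
  2 : (0,2)
  3 : (1,0)
  4 : (1,1)
  5 : (1,2)
  6 : (2,0)
  7 : (2,1)
  8 : (2,2)
  9 : (3,0)
  10 : (3,1)
  11 : (3,2)
  12 : (4,0)
  13 : (4,1)
  14 : (4,2)
distinct pairs in image: 15 / 15 needed
  → bijection onto A×B; projections well-typed.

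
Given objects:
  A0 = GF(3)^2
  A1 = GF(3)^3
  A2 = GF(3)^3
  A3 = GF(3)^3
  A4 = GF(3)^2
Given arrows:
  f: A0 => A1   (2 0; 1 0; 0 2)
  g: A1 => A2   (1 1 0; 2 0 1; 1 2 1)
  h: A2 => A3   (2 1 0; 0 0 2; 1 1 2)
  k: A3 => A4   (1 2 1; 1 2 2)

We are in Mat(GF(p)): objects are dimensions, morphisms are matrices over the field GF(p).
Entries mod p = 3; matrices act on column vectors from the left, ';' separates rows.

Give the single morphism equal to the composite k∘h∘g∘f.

Answer: (2 1; 2 1)

Trace:
  e0=⟨1,0⟩ f=>⟨2,1,0⟩ g=>⟨0,1,1⟩ h=>⟨1,2,0⟩ k=>⟨2,2⟩
  e1=⟨0,1⟩ f=>⟨0,0,2⟩ g=>⟨0,2,2⟩ h=>⟨2,1,0⟩ k=>⟨1,1⟩
result: (2 1; 2 1)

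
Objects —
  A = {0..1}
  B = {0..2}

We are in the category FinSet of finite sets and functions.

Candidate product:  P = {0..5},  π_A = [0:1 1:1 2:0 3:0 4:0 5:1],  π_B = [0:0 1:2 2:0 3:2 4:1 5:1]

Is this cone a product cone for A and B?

|A|·|B| = 2·3 = 6;  |P| = 6
Check the pairing map k ↦ (π_A(k), π_B(k)):
  0 : (1,0)
  1 : (1,2)
  2 : (0,0)
  3 : (0,2)
  4 : (0,1)
  5 : (1,1)
distinct pairs in image: 6 / 6 needed
  → bijection onto A×B; projections well-typed.

Answer: VALID PRODUCT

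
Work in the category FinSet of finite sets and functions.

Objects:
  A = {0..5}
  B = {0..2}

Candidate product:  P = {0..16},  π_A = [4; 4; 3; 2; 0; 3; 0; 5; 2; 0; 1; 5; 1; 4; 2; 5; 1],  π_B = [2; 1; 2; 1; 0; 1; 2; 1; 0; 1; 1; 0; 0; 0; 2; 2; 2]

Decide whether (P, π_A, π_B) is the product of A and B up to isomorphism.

|A|·|B| = 6·3 = 18;  |P| = 17
  → cardinalities differ; no bijection possible.

Answer: NOT A VALID PRODUCT — |P|=17 ≠ |A|·|B|=18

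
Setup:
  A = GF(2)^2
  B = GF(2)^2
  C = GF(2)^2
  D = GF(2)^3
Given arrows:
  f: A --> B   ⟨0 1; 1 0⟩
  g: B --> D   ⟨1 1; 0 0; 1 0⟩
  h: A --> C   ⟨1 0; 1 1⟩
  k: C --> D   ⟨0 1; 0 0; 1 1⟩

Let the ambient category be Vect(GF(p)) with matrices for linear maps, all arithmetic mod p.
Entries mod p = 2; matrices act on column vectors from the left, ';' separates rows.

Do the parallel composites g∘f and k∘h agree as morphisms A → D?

Answer: COMMUTES

Derivation:
Along f;g (path 1):
  e0=[1,0] f-->[0,1] g-->[1,0,0]
  e1=[0,1] f-->[1,0] g-->[1,0,1]
  result₁ = ⟨1 1; 0 0; 0 1⟩
Along h;k (path 2):
  e0=[1,0] h-->[1,1] k-->[1,0,0]
  e1=[0,1] h-->[0,1] k-->[1,0,1]
  result₂ = ⟨1 1; 0 0; 0 1⟩
Equal? same morphism ✓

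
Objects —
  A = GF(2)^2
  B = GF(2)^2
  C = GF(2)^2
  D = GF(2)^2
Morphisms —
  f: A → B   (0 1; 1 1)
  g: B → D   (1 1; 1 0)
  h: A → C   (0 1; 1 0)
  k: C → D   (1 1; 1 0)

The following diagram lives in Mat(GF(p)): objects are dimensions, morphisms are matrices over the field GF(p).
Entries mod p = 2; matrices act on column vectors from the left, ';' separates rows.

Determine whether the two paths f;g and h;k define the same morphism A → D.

Answer: DOES NOT COMMUTE

Work:
Path 1 = f;g:
  e0=[1,0] f→[0,1] g→[1,0]
  e1=[0,1] f→[1,1] g→[0,1]
  composite₁ = (1 0; 0 1)
Path 2 = h;k:
  e0=[1,0] h→[0,1] k→[1,0]
  e1=[0,1] h→[1,0] k→[1,1]
  composite₂ = (1 1; 0 1)
Equal? distinct morphisms ✗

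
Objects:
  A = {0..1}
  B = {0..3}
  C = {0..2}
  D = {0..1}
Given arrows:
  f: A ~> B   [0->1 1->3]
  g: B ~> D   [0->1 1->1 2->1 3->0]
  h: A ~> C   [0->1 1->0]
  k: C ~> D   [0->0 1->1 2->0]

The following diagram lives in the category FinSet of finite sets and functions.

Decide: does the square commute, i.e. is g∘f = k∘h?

1) trace f;g:
  0 f~>1 g~>1
  1 f~>3 g~>0
  composite₁ = [0->1 1->0]
2) trace h;k:
  0 h~>1 k~>1
  1 h~>0 k~>0
  composite₂ = [0->1 1->0]
Equal? YES — commutes

Answer: COMMUTES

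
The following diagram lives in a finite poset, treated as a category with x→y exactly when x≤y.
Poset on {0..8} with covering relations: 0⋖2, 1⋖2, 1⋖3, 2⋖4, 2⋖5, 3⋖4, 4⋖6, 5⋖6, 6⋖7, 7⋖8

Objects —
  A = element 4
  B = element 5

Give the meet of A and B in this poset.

Common predecessors of 4,5: {0,1,2}
  0 ⊑ 2
  1 ⊑ 2
  2 ⊑ 2
glb = 2

Answer: A∧B = 2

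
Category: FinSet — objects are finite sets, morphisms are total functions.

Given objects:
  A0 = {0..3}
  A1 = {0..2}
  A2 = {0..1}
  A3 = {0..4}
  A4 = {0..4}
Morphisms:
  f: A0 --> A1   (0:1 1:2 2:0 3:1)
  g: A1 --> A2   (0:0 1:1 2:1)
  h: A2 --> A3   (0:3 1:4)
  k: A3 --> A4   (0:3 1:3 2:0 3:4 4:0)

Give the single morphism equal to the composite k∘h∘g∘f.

  0 f-->1 g-->1 h-->4 k-->0
  1 f-->2 g-->1 h-->4 k-->0
  2 f-->0 g-->0 h-->3 k-->4
  3 f-->1 g-->1 h-->4 k-->0
composite: (0:0 1:0 2:4 3:0)

Answer: (0:0 1:0 2:4 3:0)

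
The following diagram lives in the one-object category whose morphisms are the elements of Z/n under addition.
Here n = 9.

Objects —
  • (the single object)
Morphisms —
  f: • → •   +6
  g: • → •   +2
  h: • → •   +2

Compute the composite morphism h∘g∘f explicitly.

Answer: +1

Trace:
  0 +6≡6 +2≡8 +2≡1  (mod 9)
composite: +1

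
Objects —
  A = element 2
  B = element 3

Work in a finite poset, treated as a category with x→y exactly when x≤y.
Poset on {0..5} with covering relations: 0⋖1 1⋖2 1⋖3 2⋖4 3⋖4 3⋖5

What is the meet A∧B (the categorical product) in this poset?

Lower bounds of A=2 and B=3: {0,1}
  0 ≤ 1
  1 ≤ 1
glb = 1

Answer: A∧B = 1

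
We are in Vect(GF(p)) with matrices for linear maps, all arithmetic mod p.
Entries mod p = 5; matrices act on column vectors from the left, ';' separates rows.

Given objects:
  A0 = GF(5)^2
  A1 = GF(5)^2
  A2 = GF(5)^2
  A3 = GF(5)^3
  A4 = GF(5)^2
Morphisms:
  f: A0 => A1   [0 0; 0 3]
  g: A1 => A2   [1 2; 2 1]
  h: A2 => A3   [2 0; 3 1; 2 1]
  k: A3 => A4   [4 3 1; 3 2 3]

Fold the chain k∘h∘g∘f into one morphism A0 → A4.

  e0=[1,0] f=>[0,0] g=>[0,0] h=>[0,0,0] k=>[0,0]
  e1=[0,1] f=>[0,3] g=>[1,3] h=>[2,1,0] k=>[1,3]
result: [0 1; 0 3]

Answer: [0 1; 0 3]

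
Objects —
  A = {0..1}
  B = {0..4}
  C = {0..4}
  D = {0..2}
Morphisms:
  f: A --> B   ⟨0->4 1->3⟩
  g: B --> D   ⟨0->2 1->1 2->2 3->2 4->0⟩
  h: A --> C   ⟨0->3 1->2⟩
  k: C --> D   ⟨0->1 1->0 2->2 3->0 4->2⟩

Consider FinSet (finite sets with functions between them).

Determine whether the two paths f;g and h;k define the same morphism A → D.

Path 1 = f;g:
  0 f-->4 g-->0
  1 f-->3 g-->2
  result₁ = ⟨0->0 1->2⟩
Path 2 = h;k:
  0 h-->3 k-->0
  1 h-->2 k-->2
  result₂ = ⟨0->0 1->2⟩
Equal? YES — commutes

Answer: COMMUTES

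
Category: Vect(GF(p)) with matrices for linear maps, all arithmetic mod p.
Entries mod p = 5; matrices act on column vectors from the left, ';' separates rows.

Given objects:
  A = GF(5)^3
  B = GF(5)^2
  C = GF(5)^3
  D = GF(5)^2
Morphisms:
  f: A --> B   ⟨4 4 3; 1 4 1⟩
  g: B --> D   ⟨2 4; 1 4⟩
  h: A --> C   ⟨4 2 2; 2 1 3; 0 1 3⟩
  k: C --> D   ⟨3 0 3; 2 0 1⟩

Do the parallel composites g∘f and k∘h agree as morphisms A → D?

1) trace f;g:
  e0=[1,0,0] f-->[4,1] g-->[2,3]
  e1=[0,1,0] f-->[4,4] g-->[4,0]
  e2=[0,0,1] f-->[3,1] g-->[0,2]
  result₁ = ⟨2 4 0; 3 0 2⟩
2) trace h;k:
  e0=[1,0,0] h-->[4,2,0] k-->[2,3]
  e1=[0,1,0] h-->[2,1,1] k-->[4,0]
  e2=[0,0,1] h-->[2,3,3] k-->[0,2]
  result₂ = ⟨2 4 0; 3 0 2⟩
Equal? equal; square commutes

Answer: COMMUTES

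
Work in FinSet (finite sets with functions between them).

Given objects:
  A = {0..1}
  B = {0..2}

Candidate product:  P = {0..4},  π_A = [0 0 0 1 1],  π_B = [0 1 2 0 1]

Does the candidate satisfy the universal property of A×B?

|A|·|B| = 2·3 = 6;  |P| = 5
  → cardinalities differ; no bijection possible.

Answer: NOT A VALID PRODUCT — |P|=5 ≠ |A|·|B|=6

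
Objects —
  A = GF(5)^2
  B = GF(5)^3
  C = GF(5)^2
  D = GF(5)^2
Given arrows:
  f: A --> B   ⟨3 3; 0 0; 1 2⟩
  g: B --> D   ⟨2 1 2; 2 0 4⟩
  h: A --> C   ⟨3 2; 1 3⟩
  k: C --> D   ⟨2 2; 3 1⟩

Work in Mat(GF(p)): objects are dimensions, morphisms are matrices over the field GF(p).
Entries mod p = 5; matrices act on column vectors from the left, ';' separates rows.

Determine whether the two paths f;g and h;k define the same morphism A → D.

Answer: COMMUTES

Trace:
Path 1 = f;g:
  e0=[1,0] f-->[3,0,1] g-->[3,0]
  e1=[0,1] f-->[3,0,2] g-->[0,4]
  ⟦path⟧₁ = ⟨3 0; 0 4⟩
Path 2 = h;k:
  e0=[1,0] h-->[3,1] k-->[3,0]
  e1=[0,1] h-->[2,3] k-->[0,4]
  ⟦path⟧₂ = ⟨3 0; 0 4⟩
Equal? equal; square commutes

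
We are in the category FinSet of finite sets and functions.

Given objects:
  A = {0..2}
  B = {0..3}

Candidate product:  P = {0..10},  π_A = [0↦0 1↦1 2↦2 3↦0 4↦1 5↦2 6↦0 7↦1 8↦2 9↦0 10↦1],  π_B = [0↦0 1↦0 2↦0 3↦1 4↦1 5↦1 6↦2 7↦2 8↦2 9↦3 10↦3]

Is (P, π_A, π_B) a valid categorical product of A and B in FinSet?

Answer: NOT A VALID PRODUCT — |P|=11 ≠ |A|·|B|=12

Trace:
|A|·|B| = 3·4 = 12;  |P| = 11
  → cardinalities differ; no bijection possible.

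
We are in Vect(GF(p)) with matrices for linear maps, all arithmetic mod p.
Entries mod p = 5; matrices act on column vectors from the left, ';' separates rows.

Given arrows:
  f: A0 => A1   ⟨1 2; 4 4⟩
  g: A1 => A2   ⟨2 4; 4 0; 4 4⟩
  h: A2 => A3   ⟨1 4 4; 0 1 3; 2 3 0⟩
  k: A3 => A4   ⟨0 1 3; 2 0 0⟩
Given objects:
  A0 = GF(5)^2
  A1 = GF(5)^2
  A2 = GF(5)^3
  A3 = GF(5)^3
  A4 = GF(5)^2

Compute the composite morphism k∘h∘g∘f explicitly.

Answer: ⟨3 2; 3 1⟩

Trace:
  e0=[1,0] f=>[1,4] g=>[3,4,0] h=>[4,4,3] k=>[3,3]
  e1=[0,1] f=>[2,4] g=>[0,3,4] h=>[3,0,4] k=>[2,1]
result: ⟨3 2; 3 1⟩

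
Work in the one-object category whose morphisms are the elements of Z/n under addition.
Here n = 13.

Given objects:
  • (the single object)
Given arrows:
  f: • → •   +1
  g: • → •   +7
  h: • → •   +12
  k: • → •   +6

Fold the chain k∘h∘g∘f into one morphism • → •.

  0 +1≡1 +7≡8 +12≡7 +6≡0  (mod 13)
⟦path⟧: +0

Answer: +0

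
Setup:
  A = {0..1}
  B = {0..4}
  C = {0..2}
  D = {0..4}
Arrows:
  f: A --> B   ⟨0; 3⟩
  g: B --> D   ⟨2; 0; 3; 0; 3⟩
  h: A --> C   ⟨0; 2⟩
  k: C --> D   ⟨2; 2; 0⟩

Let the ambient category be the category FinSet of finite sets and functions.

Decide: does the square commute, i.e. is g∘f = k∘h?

1) trace f;g:
  0 f-->0 g-->2
  1 f-->3 g-->0
  ⟦path⟧₁ = ⟨2; 0⟩
2) trace h;k:
  0 h-->0 k-->2
  1 h-->2 k-->0
  ⟦path⟧₂ = ⟨2; 0⟩
Equal? equal; square commutes

Answer: COMMUTES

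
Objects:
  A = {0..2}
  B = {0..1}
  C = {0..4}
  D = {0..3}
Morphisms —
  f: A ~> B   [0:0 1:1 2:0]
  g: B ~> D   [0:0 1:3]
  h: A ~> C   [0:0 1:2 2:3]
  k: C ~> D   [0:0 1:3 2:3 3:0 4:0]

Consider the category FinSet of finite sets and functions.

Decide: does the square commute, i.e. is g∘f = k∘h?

Path 1 = f;g:
  0 f~>0 g~>0
  1 f~>1 g~>3
  2 f~>0 g~>0
  result₁ = [0:0 1:3 2:0]
Path 2 = h;k:
  0 h~>0 k~>0
  1 h~>2 k~>3
  2 h~>3 k~>0
  result₂ = [0:0 1:3 2:0]
Equal? YES — commutes

Answer: COMMUTES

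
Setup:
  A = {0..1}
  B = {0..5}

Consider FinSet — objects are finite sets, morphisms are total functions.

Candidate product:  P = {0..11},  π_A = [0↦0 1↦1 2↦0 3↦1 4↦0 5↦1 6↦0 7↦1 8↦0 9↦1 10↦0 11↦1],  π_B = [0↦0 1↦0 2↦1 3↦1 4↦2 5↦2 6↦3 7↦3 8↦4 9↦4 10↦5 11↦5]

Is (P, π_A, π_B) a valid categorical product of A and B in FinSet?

|A|·|B| = 2·6 = 12;  |P| = 12
Check the pairing map k ↦ (π_A(k), π_B(k)):
  0 ↦ (0,0)
  1 ↦ (1,0)
  2 ↦ (0,1)
  3 ↦ (1,1)
  4 ↦ (0,2)
  5 ↦ (1,2)
  6 ↦ (0,3)
  7 ↦ (1,3)
  8 ↦ (0,4)
  9 ↦ (1,4)
  10 ↦ (0,5)
  11 ↦ (1,5)
distinct pairs in image: 12 / 12 needed
  → bijection onto A×B; projections well-typed.

Answer: VALID PRODUCT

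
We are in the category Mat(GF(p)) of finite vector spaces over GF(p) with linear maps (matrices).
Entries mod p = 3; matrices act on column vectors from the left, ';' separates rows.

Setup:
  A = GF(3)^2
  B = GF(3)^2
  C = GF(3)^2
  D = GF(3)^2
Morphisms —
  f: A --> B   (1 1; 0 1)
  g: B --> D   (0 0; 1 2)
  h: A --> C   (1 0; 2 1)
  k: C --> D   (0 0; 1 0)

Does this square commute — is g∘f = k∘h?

Answer: COMMUTES

Derivation:
Along f;g (path 1):
  e0=(1,0) f-->(1,0) g-->(0,1)
  e1=(0,1) f-->(1,1) g-->(0,0)
  composite₁ = (0 0; 1 0)
Along h;k (path 2):
  e0=(1,0) h-->(1,2) k-->(0,1)
  e1=(0,1) h-->(0,1) k-->(0,0)
  composite₂ = (0 0; 1 0)
Equal? YES — commutes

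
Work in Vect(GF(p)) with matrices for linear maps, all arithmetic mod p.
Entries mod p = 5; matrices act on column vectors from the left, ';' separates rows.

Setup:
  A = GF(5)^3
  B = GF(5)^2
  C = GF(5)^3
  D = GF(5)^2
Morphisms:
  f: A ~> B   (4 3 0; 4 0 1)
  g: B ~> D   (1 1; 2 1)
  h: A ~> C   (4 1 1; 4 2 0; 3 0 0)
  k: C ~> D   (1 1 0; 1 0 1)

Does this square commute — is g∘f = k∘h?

1) trace f;g:
  e0=⟨1,0,0⟩ f~>⟨4,4⟩ g~>⟨3,2⟩
  e1=⟨0,1,0⟩ f~>⟨3,0⟩ g~>⟨3,1⟩
  e2=⟨0,0,1⟩ f~>⟨0,1⟩ g~>⟨1,1⟩
  composite₁ = (3 3 1; 2 1 1)
2) trace h;k:
  e0=⟨1,0,0⟩ h~>⟨4,4,3⟩ k~>⟨3,2⟩
  e1=⟨0,1,0⟩ h~>⟨1,2,0⟩ k~>⟨3,1⟩
  e2=⟨0,0,1⟩ h~>⟨1,0,0⟩ k~>⟨1,1⟩
  composite₂ = (3 3 1; 2 1 1)
Equal? YES — commutes

Answer: COMMUTES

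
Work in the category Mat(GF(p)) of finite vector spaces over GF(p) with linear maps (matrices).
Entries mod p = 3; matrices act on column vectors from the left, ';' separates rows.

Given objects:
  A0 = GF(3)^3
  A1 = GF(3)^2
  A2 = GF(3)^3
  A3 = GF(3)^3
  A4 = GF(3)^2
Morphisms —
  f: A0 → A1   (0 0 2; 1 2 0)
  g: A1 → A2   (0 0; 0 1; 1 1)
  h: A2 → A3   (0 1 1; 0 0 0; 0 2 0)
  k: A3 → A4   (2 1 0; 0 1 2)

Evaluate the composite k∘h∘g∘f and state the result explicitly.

Answer: (1 2 1; 1 2 0)

Work:
  e0=[1,0,0] f→[0,1] g→[0,1,1] h→[2,0,2] k→[1,1]
  e1=[0,1,0] f→[0,2] g→[0,2,2] h→[1,0,1] k→[2,2]
  e2=[0,0,1] f→[2,0] g→[0,0,2] h→[2,0,0] k→[1,0]
⟦path⟧: (1 2 1; 1 2 0)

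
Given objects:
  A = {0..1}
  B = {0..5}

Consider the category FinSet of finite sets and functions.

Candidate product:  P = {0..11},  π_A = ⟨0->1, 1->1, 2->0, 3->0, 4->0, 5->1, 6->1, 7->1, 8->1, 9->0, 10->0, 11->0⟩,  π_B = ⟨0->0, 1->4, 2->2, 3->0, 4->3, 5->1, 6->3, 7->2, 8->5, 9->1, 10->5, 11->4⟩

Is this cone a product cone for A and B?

Answer: VALID PRODUCT

Trace:
|A|·|B| = 2·6 = 12;  |P| = 12
Check the pairing map k ↦ (π_A(k), π_B(k)):
  0 -> (1,0)
  1 -> (1,4)
  2 -> (0,2)
  3 -> (0,0)
  4 -> (0,3)
  5 -> (1,1)
  6 -> (1,3)
  7 -> (1,2)
  8 -> (1,5)
  9 -> (0,1)
  10 -> (0,5)
  11 -> (0,4)
distinct pairs in image: 12 / 12 needed
  → bijection onto A×B; projections well-typed.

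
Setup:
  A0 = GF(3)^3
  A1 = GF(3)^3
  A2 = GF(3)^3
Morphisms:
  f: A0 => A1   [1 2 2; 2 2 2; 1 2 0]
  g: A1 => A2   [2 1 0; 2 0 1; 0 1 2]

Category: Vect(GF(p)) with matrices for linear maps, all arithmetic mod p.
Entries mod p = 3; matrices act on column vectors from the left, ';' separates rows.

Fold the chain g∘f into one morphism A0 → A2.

  e0=[1,0,0] f=>[1,2,1] g=>[1,0,1]
  e1=[0,1,0] f=>[2,2,2] g=>[0,0,0]
  e2=[0,0,1] f=>[2,2,0] g=>[0,1,2]
result: [1 0 0; 0 0 1; 1 0 2]

Answer: [1 0 0; 0 0 1; 1 0 2]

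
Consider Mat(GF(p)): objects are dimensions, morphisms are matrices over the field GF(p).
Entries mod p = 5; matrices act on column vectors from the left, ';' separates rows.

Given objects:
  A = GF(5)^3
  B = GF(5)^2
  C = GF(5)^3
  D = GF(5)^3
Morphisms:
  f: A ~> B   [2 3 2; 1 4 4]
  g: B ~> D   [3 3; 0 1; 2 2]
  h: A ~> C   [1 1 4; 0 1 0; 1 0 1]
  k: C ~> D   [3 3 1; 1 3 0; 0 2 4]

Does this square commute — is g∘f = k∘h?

1) trace f;g:
  e0=⟨1,0,0⟩ f~>⟨2,1⟩ g~>⟨4,1,1⟩
  e1=⟨0,1,0⟩ f~>⟨3,4⟩ g~>⟨1,4,4⟩
  e2=⟨0,0,1⟩ f~>⟨2,4⟩ g~>⟨3,4,2⟩
  result₁ = [4 1 3; 1 4 4; 1 4 2]
2) trace h;k:
  e0=⟨1,0,0⟩ h~>⟨1,0,1⟩ k~>⟨4,1,4⟩
  e1=⟨0,1,0⟩ h~>⟨1,1,0⟩ k~>⟨1,4,2⟩
  e2=⟨0,0,1⟩ h~>⟨4,0,1⟩ k~>⟨3,4,4⟩
  result₂ = [4 1 3; 1 4 4; 4 2 4]
Equal? differ; not commutative

Answer: DOES NOT COMMUTE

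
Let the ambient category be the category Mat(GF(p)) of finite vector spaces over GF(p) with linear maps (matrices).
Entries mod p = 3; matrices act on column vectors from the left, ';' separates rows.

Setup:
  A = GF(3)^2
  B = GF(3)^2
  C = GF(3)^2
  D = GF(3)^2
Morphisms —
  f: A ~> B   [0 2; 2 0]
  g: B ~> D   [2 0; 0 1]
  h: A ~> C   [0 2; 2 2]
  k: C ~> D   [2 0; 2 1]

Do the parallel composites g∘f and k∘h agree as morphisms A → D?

Answer: COMMUTES

Derivation:
Path 1 = f;g:
  e0=⟨1,0⟩ f~>⟨0,2⟩ g~>⟨0,2⟩
  e1=⟨0,1⟩ f~>⟨2,0⟩ g~>⟨1,0⟩
  ⟦path⟧₁ = [0 1; 2 0]
Path 2 = h;k:
  e0=⟨1,0⟩ h~>⟨0,2⟩ k~>⟨0,2⟩
  e1=⟨0,1⟩ h~>⟨2,2⟩ k~>⟨1,0⟩
  ⟦path⟧₂ = [0 1; 2 0]
Equal? same morphism ✓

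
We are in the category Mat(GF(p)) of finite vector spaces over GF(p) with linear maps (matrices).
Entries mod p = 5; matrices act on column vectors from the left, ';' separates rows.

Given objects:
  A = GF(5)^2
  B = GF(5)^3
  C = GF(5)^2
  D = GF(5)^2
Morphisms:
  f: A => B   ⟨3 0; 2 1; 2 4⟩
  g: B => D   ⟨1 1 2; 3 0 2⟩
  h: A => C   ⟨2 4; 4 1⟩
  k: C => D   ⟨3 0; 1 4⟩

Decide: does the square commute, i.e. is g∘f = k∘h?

Answer: DOES NOT COMMUTE

Derivation:
Path 1 = f;g:
  e0=[1,0] f=>[3,2,2] g=>[4,3]
  e1=[0,1] f=>[0,1,4] g=>[4,3]
  ⟦path⟧₁ = ⟨4 4; 3 3⟩
Path 2 = h;k:
  e0=[1,0] h=>[2,4] k=>[1,3]
  e1=[0,1] h=>[4,1] k=>[2,3]
  ⟦path⟧₂ = ⟨1 2; 3 3⟩
Equal? NO — does not commute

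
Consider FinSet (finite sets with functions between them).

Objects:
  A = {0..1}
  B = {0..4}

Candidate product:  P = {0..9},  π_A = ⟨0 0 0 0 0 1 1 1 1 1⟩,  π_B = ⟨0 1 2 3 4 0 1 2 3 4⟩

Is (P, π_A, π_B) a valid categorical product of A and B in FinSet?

|A|·|B| = 2·5 = 10;  |P| = 10
Check the pairing map k ↦ (π_A(k), π_B(k)):
  0 -> (0,0)
  1 -> (0,1)
  2 -> (0,2)
  3 -> (0,3)
  4 -> (0,4)
  5 -> (1,0)
  6 -> (1,1)
  7 -> (1,2)
  8 -> (1,3)
  9 -> (1,4)
distinct pairs in image: 10 / 10 needed
  → bijection onto A×B; projections well-typed.

Answer: VALID PRODUCT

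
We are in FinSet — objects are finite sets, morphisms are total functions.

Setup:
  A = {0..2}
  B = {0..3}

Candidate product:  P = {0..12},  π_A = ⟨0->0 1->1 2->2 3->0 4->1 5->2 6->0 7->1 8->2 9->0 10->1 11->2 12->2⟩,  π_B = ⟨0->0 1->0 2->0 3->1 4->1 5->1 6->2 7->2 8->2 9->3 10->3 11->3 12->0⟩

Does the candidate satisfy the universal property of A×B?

|A|·|B| = 3·4 = 12;  |P| = 13
  → cardinalities differ; no bijection possible.

Answer: NOT A VALID PRODUCT — |P|=13 ≠ |A|·|B|=12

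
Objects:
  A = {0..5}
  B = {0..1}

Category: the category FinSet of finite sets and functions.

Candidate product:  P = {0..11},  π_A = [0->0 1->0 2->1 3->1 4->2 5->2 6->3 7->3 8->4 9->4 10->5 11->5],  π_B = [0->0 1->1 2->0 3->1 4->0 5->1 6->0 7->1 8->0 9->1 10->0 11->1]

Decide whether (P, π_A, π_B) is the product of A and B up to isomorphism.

|A|·|B| = 6·2 = 12;  |P| = 12
Check the pairing map k ↦ (π_A(k), π_B(k)):
  0 -> (0,0)
  1 -> (0,1)
  2 -> (1,0)
  3 -> (1,1)
  4 -> (2,0)
  5 -> (2,1)
  6 -> (3,0)
  7 -> (3,1)
  8 -> (4,0)
  9 -> (4,1)
  10 -> (5,0)
  11 -> (5,1)
distinct pairs in image: 12 / 12 needed
  → bijection onto A×B; projections well-typed.

Answer: VALID PRODUCT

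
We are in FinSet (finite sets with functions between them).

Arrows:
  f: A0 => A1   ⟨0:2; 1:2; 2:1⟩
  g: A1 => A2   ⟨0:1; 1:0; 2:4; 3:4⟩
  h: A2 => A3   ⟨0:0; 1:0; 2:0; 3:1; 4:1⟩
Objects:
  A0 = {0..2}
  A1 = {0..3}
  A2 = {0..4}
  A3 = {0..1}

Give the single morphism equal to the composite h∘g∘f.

Answer: ⟨0:1; 1:1; 2:0⟩

Derivation:
  0 f=>2 g=>4 h=>1
  1 f=>2 g=>4 h=>1
  2 f=>1 g=>0 h=>0
composite: ⟨0:1; 1:1; 2:0⟩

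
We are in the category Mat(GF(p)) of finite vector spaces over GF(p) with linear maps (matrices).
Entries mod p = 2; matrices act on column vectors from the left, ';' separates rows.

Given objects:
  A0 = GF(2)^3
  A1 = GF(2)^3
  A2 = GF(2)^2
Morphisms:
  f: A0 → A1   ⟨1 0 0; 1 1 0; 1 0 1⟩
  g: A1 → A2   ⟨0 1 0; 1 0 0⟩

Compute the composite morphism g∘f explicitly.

  e0=⟨1,0,0⟩ f→⟨1,1,1⟩ g→⟨1,1⟩
  e1=⟨0,1,0⟩ f→⟨0,1,0⟩ g→⟨1,0⟩
  e2=⟨0,0,1⟩ f→⟨0,0,1⟩ g→⟨0,0⟩
result: ⟨1 1 0; 1 0 0⟩

Answer: ⟨1 1 0; 1 0 0⟩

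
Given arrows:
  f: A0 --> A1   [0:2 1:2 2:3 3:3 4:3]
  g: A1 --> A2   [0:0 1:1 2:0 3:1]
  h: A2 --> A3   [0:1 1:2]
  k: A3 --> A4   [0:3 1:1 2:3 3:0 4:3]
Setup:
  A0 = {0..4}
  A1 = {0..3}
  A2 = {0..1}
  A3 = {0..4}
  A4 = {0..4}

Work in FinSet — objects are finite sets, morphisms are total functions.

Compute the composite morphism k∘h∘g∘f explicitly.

  0 f-->2 g-->0 h-->1 k-->1
  1 f-->2 g-->0 h-->1 k-->1
  2 f-->3 g-->1 h-->2 k-->3
  3 f-->3 g-->1 h-->2 k-->3
  4 f-->3 g-->1 h-->2 k-->3
composite: [0:1 1:1 2:3 3:3 4:3]

Answer: [0:1 1:1 2:3 3:3 4:3]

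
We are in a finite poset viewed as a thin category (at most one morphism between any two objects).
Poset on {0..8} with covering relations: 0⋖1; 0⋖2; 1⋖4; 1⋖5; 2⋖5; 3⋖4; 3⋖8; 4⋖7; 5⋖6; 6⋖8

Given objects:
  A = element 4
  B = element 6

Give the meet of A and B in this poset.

Answer: A∧B = 1

Work:
Lower bounds of A=4 and B=6: {0,1}
  0 <= 1
  1 <= 1
glb = 1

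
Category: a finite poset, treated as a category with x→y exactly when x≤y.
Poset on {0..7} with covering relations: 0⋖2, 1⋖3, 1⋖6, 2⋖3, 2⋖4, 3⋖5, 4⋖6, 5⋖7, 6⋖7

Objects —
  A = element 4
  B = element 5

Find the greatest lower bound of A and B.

Lower bounds of A=4 and B=5: {0,2}
  0 <= 2
  2 <= 2
glb = 2

Answer: A∧B = 2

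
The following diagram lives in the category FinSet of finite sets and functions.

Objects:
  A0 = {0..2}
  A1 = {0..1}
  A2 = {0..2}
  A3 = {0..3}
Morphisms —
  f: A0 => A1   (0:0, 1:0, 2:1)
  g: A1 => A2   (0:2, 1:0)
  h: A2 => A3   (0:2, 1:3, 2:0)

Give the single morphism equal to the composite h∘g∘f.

  0 f=>0 g=>2 h=>0
  1 f=>0 g=>2 h=>0
  2 f=>1 g=>0 h=>2
⟦path⟧: (0:0, 1:0, 2:2)

Answer: (0:0, 1:0, 2:2)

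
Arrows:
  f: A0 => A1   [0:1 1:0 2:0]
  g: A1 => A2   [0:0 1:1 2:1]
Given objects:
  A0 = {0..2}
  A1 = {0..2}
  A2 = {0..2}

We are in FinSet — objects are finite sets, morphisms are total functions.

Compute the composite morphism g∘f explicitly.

Answer: [0:1 1:0 2:0]

Trace:
  0 f=>1 g=>1
  1 f=>0 g=>0
  2 f=>0 g=>0
composite: [0:1 1:0 2:0]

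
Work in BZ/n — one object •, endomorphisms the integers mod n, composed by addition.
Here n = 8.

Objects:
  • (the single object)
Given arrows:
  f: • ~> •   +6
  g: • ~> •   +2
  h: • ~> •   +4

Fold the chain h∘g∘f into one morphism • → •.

Answer: +4

Trace:
  0 +6≡6 +2≡0 +4≡4  (mod 8)
⟦path⟧: +4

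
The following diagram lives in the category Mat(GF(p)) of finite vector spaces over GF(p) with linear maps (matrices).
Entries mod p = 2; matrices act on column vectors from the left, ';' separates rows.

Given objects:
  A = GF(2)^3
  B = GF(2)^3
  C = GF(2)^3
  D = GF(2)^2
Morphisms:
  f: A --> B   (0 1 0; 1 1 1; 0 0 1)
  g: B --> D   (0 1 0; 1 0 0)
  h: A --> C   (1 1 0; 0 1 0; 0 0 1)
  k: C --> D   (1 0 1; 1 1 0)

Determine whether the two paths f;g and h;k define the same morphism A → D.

Answer: DOES NOT COMMUTE

Trace:
Along f;g (path 1):
  e0=(1,0,0) f-->(0,1,0) g-->(1,0)
  e1=(0,1,0) f-->(1,1,0) g-->(1,1)
  e2=(0,0,1) f-->(0,1,1) g-->(1,0)
  result₁ = (1 1 1; 0 1 0)
Along h;k (path 2):
  e0=(1,0,0) h-->(1,0,0) k-->(1,1)
  e1=(0,1,0) h-->(1,1,0) k-->(1,0)
  e2=(0,0,1) h-->(0,0,1) k-->(1,0)
  result₂ = (1 1 1; 1 0 0)
Equal? differ; not commutative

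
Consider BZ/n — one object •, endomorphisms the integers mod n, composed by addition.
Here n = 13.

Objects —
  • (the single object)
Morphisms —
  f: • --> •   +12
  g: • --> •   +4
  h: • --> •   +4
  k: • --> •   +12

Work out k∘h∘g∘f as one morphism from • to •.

Answer: +6

Work:
  0 +12≡12 +4≡3 +4≡7 +12≡6  (mod 13)
⟦path⟧: +6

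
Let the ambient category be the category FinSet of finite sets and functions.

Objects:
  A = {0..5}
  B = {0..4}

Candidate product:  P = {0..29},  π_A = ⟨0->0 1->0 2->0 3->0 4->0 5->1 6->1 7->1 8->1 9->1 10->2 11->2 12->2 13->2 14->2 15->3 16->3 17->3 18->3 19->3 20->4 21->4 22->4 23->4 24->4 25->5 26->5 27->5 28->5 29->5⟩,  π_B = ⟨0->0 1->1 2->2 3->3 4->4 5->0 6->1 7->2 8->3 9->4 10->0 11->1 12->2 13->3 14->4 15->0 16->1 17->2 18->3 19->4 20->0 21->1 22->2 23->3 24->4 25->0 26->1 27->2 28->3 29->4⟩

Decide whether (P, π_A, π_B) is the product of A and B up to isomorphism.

|A|·|B| = 6·5 = 30;  |P| = 30
Check the pairing map k ↦ (π_A(k), π_B(k)):
  0 -> (0,0)
  1 -> (0,1)
  2 -> (0,2)
  3 -> (0,3)
  4 -> (0,4)
  5 -> (1,0)
  6 -> (1,1)
  7 -> (1,2)
  8 -> (1,3)
  9 -> (1,4)
  10 -> (2,0)
  11 -> (2,1)
  12 -> (2,2)
  13 -> (2,3)
  14 -> (2,4)
  15 -> (3,0)
  16 -> (3,1)
  17 -> (3,2)
  18 -> (3,3)
  19 -> (3,4)
  20 -> (4,0)
  21 -> (4,1)
  22 -> (4,2)
  23 -> (4,3)
  24 -> (4,4)
  25 -> (5,0)
  26 -> (5,1)
  27 -> (5,2)
  28 -> (5,3)
  29 -> (5,4)
distinct pairs in image: 30 / 30 needed
  → bijection onto A×B; projections well-typed.

Answer: VALID PRODUCT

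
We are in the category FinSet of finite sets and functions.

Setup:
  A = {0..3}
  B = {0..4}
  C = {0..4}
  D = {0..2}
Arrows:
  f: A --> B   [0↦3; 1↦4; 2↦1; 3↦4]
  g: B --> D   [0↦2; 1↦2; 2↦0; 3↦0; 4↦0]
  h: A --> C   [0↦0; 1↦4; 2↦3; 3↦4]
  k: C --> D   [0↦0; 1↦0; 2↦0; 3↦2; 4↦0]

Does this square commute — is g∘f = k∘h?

Path 1 = f;g:
  0 f-->3 g-->0
  1 f-->4 g-->0
  2 f-->1 g-->2
  3 f-->4 g-->0
  ⟦path⟧₁ = [0↦0; 1↦0; 2↦2; 3↦0]
Path 2 = h;k:
  0 h-->0 k-->0
  1 h-->4 k-->0
  2 h-->3 k-->2
  3 h-->4 k-->0
  ⟦path⟧₂ = [0↦0; 1↦0; 2↦2; 3↦0]
Equal? same morphism ✓

Answer: COMMUTES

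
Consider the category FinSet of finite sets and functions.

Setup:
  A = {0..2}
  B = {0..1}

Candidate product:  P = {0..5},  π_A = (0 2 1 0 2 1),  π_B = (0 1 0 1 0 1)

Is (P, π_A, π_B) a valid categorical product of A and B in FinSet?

Answer: VALID PRODUCT

Trace:
|A|·|B| = 3·2 = 6;  |P| = 6
Check the pairing map k ↦ (π_A(k), π_B(k)):
  0 -> (0,0)
  1 -> (2,1)
  2 -> (1,0)
  3 -> (0,1)
  4 -> (2,0)
  5 -> (1,1)
distinct pairs in image: 6 / 6 needed
  → bijection onto A×B; projections well-typed.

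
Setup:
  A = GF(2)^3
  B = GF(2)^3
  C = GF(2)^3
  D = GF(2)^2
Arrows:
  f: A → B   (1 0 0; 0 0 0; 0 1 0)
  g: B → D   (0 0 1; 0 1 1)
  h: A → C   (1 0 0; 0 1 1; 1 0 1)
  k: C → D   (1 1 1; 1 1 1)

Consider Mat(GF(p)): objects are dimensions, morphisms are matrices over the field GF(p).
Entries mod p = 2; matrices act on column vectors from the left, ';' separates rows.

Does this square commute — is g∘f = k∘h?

Along f;g (path 1):
  e0=(1,0,0) f→(1,0,0) g→(0,0)
  e1=(0,1,0) f→(0,0,1) g→(1,1)
  e2=(0,0,1) f→(0,0,0) g→(0,0)
  composite₁ = (0 1 0; 0 1 0)
Along h;k (path 2):
  e0=(1,0,0) h→(1,0,1) k→(0,0)
  e1=(0,1,0) h→(0,1,0) k→(1,1)
  e2=(0,0,1) h→(0,1,1) k→(0,0)
  composite₂ = (0 1 0; 0 1 0)
Equal? same morphism ✓

Answer: COMMUTES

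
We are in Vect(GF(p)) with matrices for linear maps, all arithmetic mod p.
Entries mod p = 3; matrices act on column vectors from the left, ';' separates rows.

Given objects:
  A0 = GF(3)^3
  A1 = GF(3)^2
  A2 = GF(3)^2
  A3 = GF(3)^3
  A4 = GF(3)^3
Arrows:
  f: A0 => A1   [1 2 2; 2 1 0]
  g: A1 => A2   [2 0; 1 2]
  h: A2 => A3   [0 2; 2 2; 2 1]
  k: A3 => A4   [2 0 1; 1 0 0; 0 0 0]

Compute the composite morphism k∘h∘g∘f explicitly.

Answer: [2 1 0; 1 2 1; 0 0 0]

Trace:
  e0=[1,0,0] f=>[1,2] g=>[2,2] h=>[1,2,0] k=>[2,1,0]
  e1=[0,1,0] f=>[2,1] g=>[1,1] h=>[2,1,0] k=>[1,2,0]
  e2=[0,0,1] f=>[2,0] g=>[1,2] h=>[1,0,1] k=>[0,1,0]
result: [2 1 0; 1 2 1; 0 0 0]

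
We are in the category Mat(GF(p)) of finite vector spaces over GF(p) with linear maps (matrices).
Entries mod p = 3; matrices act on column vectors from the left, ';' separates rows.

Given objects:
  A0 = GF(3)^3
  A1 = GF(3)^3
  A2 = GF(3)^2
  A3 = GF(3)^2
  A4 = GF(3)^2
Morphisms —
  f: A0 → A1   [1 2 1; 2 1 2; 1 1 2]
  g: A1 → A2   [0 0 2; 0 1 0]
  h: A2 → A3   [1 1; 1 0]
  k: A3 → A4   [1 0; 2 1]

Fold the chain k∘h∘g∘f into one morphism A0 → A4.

  e0=[1,0,0] f→[1,2,1] g→[2,2] h→[1,2] k→[1,1]
  e1=[0,1,0] f→[2,1,1] g→[2,1] h→[0,2] k→[0,2]
  e2=[0,0,1] f→[1,2,2] g→[1,2] h→[0,1] k→[0,1]
composite: [1 0 0; 1 2 1]

Answer: [1 0 0; 1 2 1]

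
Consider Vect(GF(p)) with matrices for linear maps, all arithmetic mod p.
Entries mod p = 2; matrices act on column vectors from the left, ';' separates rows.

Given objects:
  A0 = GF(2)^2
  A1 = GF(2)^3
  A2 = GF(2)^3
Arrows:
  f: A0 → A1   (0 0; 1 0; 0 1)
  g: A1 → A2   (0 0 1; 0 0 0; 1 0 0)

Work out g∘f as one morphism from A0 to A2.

Answer: (0 1; 0 0; 0 0)

Derivation:
  e0=(1,0) f→(0,1,0) g→(0,0,0)
  e1=(0,1) f→(0,0,1) g→(1,0,0)
composite: (0 1; 0 0; 0 0)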